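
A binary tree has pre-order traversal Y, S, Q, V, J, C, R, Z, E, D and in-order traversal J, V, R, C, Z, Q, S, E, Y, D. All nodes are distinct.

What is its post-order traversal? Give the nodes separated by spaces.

The first element of pre-order is the root; it splits in-order into left and right subtrees.
Root Y: left subtree has 8 nodes {J, V, R, C, Z, Q, S, E}, right has 1 {D}.
  Root S: left subtree has 6 nodes {J, V, R, C, Z, Q}, right has 1 {E}.
    Root Q: left subtree has 5 nodes {J, V, R, C, Z}, right has 0 { }.
      Root V: left subtree has 1 node {J}, right has 3 {R, C, Z}.
        Root C: left subtree has 1 node {R}, right has 1 {Z}.

J R Z C V Q E S D Y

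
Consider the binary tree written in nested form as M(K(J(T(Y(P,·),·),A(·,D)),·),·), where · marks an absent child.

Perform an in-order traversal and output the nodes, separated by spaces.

In-order visits the left subtree, then the node, then the right subtree.
At M: go left to K.
  At K: go left to J.
    At J: go left to T.
      At T: go left to Y.
        At Y: go left to P.
          P is a leaf — visit P.
        Visit Y.
        At Y: no right child.
      Visit T.
      At T: no right child.
    Visit J.
    At J: go right to A.
      At A: no left child.
      Visit A.
      At A: go right to D.
        D is a leaf — visit D.
  Visit K.
  At K: no right child.
Visit M.
At M: no right child.

P Y T J A D K M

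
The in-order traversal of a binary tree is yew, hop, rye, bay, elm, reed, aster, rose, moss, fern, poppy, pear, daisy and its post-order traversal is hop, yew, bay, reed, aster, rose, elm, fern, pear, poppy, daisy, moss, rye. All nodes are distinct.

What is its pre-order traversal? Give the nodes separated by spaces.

rye yew hop moss elm bay rose aster reed daisy poppy fern pear

The last element of post-order is the root; it splits in-order into left and right subtrees.
Root rye: left subtree has 2 nodes {yew, hop}, right has 10 {bay, elm, reed, aster, rose, moss, fern, poppy, pear, daisy}.
  Root yew: left subtree has 0 nodes { }, right has 1 {hop}.
  Root moss: left subtree has 5 nodes {bay, elm, reed, aster, rose}, right has 4 {fern, poppy, pear, daisy}.
    Root elm: left subtree has 1 node {bay}, right has 3 {reed, aster, rose}.
      Root rose: left subtree has 2 nodes {reed, aster}, right has 0 { }.
        Root aster: left subtree has 1 node {reed}, right has 0 { }.
    Root daisy: left subtree has 3 nodes {fern, poppy, pear}, right has 0 { }.
      Root poppy: left subtree has 1 node {fern}, right has 1 {pear}.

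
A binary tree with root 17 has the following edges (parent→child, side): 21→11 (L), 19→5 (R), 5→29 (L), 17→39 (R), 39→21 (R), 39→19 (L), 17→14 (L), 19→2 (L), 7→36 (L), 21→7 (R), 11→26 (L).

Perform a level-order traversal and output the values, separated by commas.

Level-order visits nodes level by level from the root, left to right within each level.
Level 0: 17
Level 1: 14, 39
Level 2: 19, 21
Level 3: 2, 5, 11, 7
Level 4: 29, 26, 36

17, 14, 39, 19, 21, 2, 5, 11, 7, 29, 26, 36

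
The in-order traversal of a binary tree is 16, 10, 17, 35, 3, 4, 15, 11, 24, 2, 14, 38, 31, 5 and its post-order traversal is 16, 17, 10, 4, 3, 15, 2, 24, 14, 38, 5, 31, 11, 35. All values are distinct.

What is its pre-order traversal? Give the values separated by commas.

The last element of post-order is the root; it splits in-order into left and right subtrees.
Root 35: left subtree has 3 nodes {16, 10, 17}, right has 10 {3, 4, 15, 11, 24, 2, 14, 38, 31, 5}.
  Root 10: left subtree has 1 node {16}, right has 1 {17}.
  Root 11: left subtree has 3 nodes {3, 4, 15}, right has 6 {24, 2, 14, 38, 31, 5}.
    Root 15: left subtree has 2 nodes {3, 4}, right has 0 { }.
      Root 3: left subtree has 0 nodes { }, right has 1 {4}.
    Root 31: left subtree has 4 nodes {24, 2, 14, 38}, right has 1 {5}.
      Root 38: left subtree has 3 nodes {24, 2, 14}, right has 0 { }.
        Root 14: left subtree has 2 nodes {24, 2}, right has 0 { }.
          Root 24: left subtree has 0 nodes { }, right has 1 {2}.

35, 10, 16, 17, 11, 15, 3, 4, 31, 38, 14, 24, 2, 5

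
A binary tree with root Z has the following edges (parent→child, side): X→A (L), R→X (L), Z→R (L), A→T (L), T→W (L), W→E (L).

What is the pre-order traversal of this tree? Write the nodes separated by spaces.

Pre-order visits the node, then its left subtree, then its right subtree.
Visit Z.
At Z: go left to R.
  Visit R.
  At R: go left to X.
    Visit X.
    At X: go left to A.
      Visit A.
      At A: go left to T.
        Visit T.
        At T: go left to W.
          Visit W.
          At W: go left to E.
            E is a leaf — visit E.
          At W: no right child.
        At T: no right child.
      At A: no right child.
    At X: no right child.
  At R: no right child.
At Z: no right child.

Z R X A T W E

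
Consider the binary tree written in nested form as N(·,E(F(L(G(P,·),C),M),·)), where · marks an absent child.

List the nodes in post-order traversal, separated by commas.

P, G, C, L, M, F, E, N

Post-order visits the left subtree, then the right subtree, then the node.
At N: no left child.
At N: go right to E.
  At E: go left to F.
    At F: go left to L.
      At L: go left to G.
        At G: go left to P.
          P is a leaf — visit P.
        At G: no right child.
        Visit G.
      At L: go right to C.
        C is a leaf — visit C.
      Visit L.
    At F: go right to M.
      M is a leaf — visit M.
    Visit F.
  At E: no right child.
  Visit E.
Visit N.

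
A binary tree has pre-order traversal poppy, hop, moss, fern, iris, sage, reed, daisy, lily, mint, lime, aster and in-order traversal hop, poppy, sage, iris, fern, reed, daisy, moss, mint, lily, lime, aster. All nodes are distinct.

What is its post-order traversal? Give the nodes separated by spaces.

hop sage iris daisy reed fern mint aster lime lily moss poppy

The first element of pre-order is the root; it splits in-order into left and right subtrees.
Root poppy: left subtree has 1 node {hop}, right has 10 {sage, iris, fern, reed, daisy, moss, mint, lily, lime, aster}.
  Root moss: left subtree has 5 nodes {sage, iris, fern, reed, daisy}, right has 4 {mint, lily, lime, aster}.
    Root fern: left subtree has 2 nodes {sage, iris}, right has 2 {reed, daisy}.
      Root iris: left subtree has 1 node {sage}, right has 0 { }.
      Root reed: left subtree has 0 nodes { }, right has 1 {daisy}.
    Root lily: left subtree has 1 node {mint}, right has 2 {lime, aster}.
      Root lime: left subtree has 0 nodes { }, right has 1 {aster}.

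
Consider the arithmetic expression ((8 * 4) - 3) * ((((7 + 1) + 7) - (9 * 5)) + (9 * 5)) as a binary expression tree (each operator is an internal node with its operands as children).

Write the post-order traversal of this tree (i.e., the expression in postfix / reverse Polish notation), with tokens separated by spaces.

8 4 * 3 - 7 1 + 7 + 9 5 * - 9 5 * + *

Post-order on an expression tree gives postfix notation: for each operator, emit left operand, right operand, then the operator.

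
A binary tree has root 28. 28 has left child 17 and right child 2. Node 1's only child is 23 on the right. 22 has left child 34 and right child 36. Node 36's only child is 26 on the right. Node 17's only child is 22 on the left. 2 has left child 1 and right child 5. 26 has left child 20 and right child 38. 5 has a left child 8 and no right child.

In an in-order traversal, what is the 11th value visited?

2

In-order visits the left subtree, then the node, then the right subtree.
At 28: go left to 17.
  At 17: go left to 22.
    At 22: go left to 34.
      34 is a leaf — visit 34.
    Visit 22.
    At 22: go right to 36.
      At 36: no left child.
      Visit 36.
      At 36: go right to 26.
        At 26: go left to 20.
          20 is a leaf — visit 20.
        Visit 26.
        At 26: go right to 38.
          38 is a leaf — visit 38.
  Visit 17.
  At 17: no right child.
Visit 28.
At 28: go right to 2.
  At 2: go left to 1.
    At 1: no left child.
    Visit 1.
    At 1: go right to 23.
      23 is a leaf — visit 23.
  Visit 2.
  At 2: go right to 5.
    At 5: go left to 8.
      8 is a leaf — visit 8.
    Visit 5.
    At 5: no right child.
Full in-order sequence: 34, 22, 36, 20, 26, 38, 17, 28, 1, 23, 2, 8, 5.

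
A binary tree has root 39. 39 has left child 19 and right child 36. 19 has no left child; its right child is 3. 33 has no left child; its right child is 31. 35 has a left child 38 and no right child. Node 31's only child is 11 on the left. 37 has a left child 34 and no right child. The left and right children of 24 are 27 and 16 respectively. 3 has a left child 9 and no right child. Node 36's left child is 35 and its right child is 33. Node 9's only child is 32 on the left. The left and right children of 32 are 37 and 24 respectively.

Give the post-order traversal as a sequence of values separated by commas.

34, 37, 27, 16, 24, 32, 9, 3, 19, 38, 35, 11, 31, 33, 36, 39

Post-order visits the left subtree, then the right subtree, then the node.
At 39: go left to 19.
  At 19: no left child.
  At 19: go right to 3.
    At 3: go left to 9.
      At 9: go left to 32.
        At 32: go left to 37.
          At 37: go left to 34.
            34 is a leaf — visit 34.
          At 37: no right child.
          Visit 37.
        At 32: go right to 24.
          At 24: go left to 27.
            27 is a leaf — visit 27.
          At 24: go right to 16.
            16 is a leaf — visit 16.
          Visit 24.
        Visit 32.
      At 9: no right child.
      Visit 9.
    At 3: no right child.
    Visit 3.
  Visit 19.
At 39: go right to 36.
  At 36: go left to 35.
    At 35: go left to 38.
      38 is a leaf — visit 38.
    At 35: no right child.
    Visit 35.
  At 36: go right to 33.
    At 33: no left child.
    At 33: go right to 31.
      At 31: go left to 11.
        11 is a leaf — visit 11.
      At 31: no right child.
      Visit 31.
    Visit 33.
  Visit 36.
Visit 39.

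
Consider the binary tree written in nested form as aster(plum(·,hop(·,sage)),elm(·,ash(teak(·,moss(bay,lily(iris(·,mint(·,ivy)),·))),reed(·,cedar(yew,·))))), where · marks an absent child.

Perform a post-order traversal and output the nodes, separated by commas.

sage, hop, plum, bay, ivy, mint, iris, lily, moss, teak, yew, cedar, reed, ash, elm, aster

Post-order visits the left subtree, then the right subtree, then the node.
At aster: go left to plum.
  At plum: no left child.
  At plum: go right to hop.
    At hop: no left child.
    At hop: go right to sage.
      sage is a leaf — visit sage.
    Visit hop.
  Visit plum.
At aster: go right to elm.
  At elm: no left child.
  At elm: go right to ash.
    At ash: go left to teak.
      At teak: no left child.
      At teak: go right to moss.
        At moss: go left to bay.
          bay is a leaf — visit bay.
        At moss: go right to lily.
          At lily: go left to iris.
            At iris: no left child.
            At iris: go right to mint.
              At mint: no left child.
              At mint: go right to ivy.
                ivy is a leaf — visit ivy.
              Visit mint.
            Visit iris.
          At lily: no right child.
          Visit lily.
        Visit moss.
      Visit teak.
    At ash: go right to reed.
      At reed: no left child.
      At reed: go right to cedar.
        At cedar: go left to yew.
          yew is a leaf — visit yew.
        At cedar: no right child.
        Visit cedar.
      Visit reed.
    Visit ash.
  Visit elm.
Visit aster.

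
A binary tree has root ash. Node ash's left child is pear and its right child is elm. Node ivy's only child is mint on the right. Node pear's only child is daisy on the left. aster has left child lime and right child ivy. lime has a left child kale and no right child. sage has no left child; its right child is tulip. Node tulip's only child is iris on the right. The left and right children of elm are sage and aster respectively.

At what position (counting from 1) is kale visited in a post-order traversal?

Post-order visits the left subtree, then the right subtree, then the node.
At ash: go left to pear.
  At pear: go left to daisy.
    daisy is a leaf — visit daisy.
  At pear: no right child.
  Visit pear.
At ash: go right to elm.
  At elm: go left to sage.
    At sage: no left child.
    At sage: go right to tulip.
      At tulip: no left child.
      At tulip: go right to iris.
        iris is a leaf — visit iris.
      Visit tulip.
    Visit sage.
  At elm: go right to aster.
    At aster: go left to lime.
      At lime: go left to kale.
        kale is a leaf — visit kale.
      At lime: no right child.
      Visit lime.
    At aster: go right to ivy.
      At ivy: no left child.
      At ivy: go right to mint.
        mint is a leaf — visit mint.
      Visit ivy.
    Visit aster.
  Visit elm.
Visit ash.
Full post-order sequence: daisy, pear, iris, tulip, sage, kale, lime, mint, ivy, aster, elm, ash.

6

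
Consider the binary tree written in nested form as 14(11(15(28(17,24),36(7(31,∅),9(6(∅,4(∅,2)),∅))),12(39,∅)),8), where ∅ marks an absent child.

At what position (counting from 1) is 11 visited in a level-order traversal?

2

Level-order visits nodes level by level from the root, left to right within each level.
Level 0: 14
Level 1: 11, 8
Level 2: 15, 12
Level 3: 28, 36, 39
Level 4: 17, 24, 7, 9
Level 5: 31, 6
Level 6: 4
Level 7: 2
Full level-order sequence: 14, 11, 8, 15, 12, 28, 36, 39, 17, 24, 7, 9, 31, 6, 4, 2.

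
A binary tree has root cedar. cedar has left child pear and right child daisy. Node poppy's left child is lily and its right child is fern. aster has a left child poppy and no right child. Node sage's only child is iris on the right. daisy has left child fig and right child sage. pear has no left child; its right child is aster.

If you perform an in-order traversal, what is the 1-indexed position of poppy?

3

In-order visits the left subtree, then the node, then the right subtree.
At cedar: go left to pear.
  At pear: no left child.
  Visit pear.
  At pear: go right to aster.
    At aster: go left to poppy.
      At poppy: go left to lily.
        lily is a leaf — visit lily.
      Visit poppy.
      At poppy: go right to fern.
        fern is a leaf — visit fern.
    Visit aster.
    At aster: no right child.
Visit cedar.
At cedar: go right to daisy.
  At daisy: go left to fig.
    fig is a leaf — visit fig.
  Visit daisy.
  At daisy: go right to sage.
    At sage: no left child.
    Visit sage.
    At sage: go right to iris.
      iris is a leaf — visit iris.
Full in-order sequence: pear, lily, poppy, fern, aster, cedar, fig, daisy, sage, iris.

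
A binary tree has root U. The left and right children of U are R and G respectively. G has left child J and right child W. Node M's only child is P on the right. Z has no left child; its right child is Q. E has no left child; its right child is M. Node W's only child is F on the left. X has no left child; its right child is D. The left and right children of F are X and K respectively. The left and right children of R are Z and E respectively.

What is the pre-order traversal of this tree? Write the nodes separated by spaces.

Pre-order visits the node, then its left subtree, then its right subtree.
Visit U.
At U: go left to R.
  Visit R.
  At R: go left to Z.
    Visit Z.
    At Z: no left child.
    At Z: go right to Q.
      Q is a leaf — visit Q.
  At R: go right to E.
    Visit E.
    At E: no left child.
    At E: go right to M.
      Visit M.
      At M: no left child.
      At M: go right to P.
        P is a leaf — visit P.
At U: go right to G.
  Visit G.
  At G: go left to J.
    J is a leaf — visit J.
  At G: go right to W.
    Visit W.
    At W: go left to F.
      Visit F.
      At F: go left to X.
        Visit X.
        At X: no left child.
        At X: go right to D.
          D is a leaf — visit D.
      At F: go right to K.
        K is a leaf — visit K.
    At W: no right child.

U R Z Q E M P G J W F X D K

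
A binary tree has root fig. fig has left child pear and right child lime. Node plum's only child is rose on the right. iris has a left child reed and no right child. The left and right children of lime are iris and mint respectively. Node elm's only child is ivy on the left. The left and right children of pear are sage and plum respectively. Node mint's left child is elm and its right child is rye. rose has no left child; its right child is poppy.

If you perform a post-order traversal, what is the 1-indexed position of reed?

Post-order visits the left subtree, then the right subtree, then the node.
At fig: go left to pear.
  At pear: go left to sage.
    sage is a leaf — visit sage.
  At pear: go right to plum.
    At plum: no left child.
    At plum: go right to rose.
      At rose: no left child.
      At rose: go right to poppy.
        poppy is a leaf — visit poppy.
      Visit rose.
    Visit plum.
  Visit pear.
At fig: go right to lime.
  At lime: go left to iris.
    At iris: go left to reed.
      reed is a leaf — visit reed.
    At iris: no right child.
    Visit iris.
  At lime: go right to mint.
    At mint: go left to elm.
      At elm: go left to ivy.
        ivy is a leaf — visit ivy.
      At elm: no right child.
      Visit elm.
    At mint: go right to rye.
      rye is a leaf — visit rye.
    Visit mint.
  Visit lime.
Visit fig.
Full post-order sequence: sage, poppy, rose, plum, pear, reed, iris, ivy, elm, rye, mint, lime, fig.

6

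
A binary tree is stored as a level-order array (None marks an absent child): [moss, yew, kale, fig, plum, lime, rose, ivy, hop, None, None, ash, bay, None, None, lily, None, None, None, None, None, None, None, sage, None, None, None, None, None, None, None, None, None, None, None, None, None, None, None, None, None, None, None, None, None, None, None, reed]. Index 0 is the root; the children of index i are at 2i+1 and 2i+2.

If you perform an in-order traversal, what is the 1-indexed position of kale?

13

In-order visits the left subtree, then the node, then the right subtree.
At moss: go left to yew.
  At yew: go left to fig.
    At fig: go left to ivy.
      At ivy: go left to lily.
        lily is a leaf — visit lily.
      Visit ivy.
      At ivy: no right child.
    Visit fig.
    At fig: go right to hop.
      hop is a leaf — visit hop.
  Visit yew.
  At yew: go right to plum.
    plum is a leaf — visit plum.
Visit moss.
At moss: go right to kale.
  At kale: go left to lime.
    At lime: go left to ash.
      At ash: go left to sage.
        At sage: go left to reed.
          reed is a leaf — visit reed.
        Visit sage.
        At sage: no right child.
      Visit ash.
      At ash: no right child.
    Visit lime.
    At lime: go right to bay.
      bay is a leaf — visit bay.
  Visit kale.
  At kale: go right to rose.
    rose is a leaf — visit rose.
Full in-order sequence: lily, ivy, fig, hop, yew, plum, moss, reed, sage, ash, lime, bay, kale, rose.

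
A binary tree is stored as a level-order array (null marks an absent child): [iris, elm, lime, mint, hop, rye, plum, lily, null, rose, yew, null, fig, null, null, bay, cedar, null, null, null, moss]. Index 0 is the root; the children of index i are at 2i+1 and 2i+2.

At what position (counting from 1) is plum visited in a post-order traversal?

Post-order visits the left subtree, then the right subtree, then the node.
At iris: go left to elm.
  At elm: go left to mint.
    At mint: go left to lily.
      At lily: go left to bay.
        bay is a leaf — visit bay.
      At lily: go right to cedar.
        cedar is a leaf — visit cedar.
      Visit lily.
    At mint: no right child.
    Visit mint.
  At elm: go right to hop.
    At hop: go left to rose.
      At rose: no left child.
      At rose: go right to moss.
        moss is a leaf — visit moss.
      Visit rose.
    At hop: go right to yew.
      yew is a leaf — visit yew.
    Visit hop.
  Visit elm.
At iris: go right to lime.
  At lime: go left to rye.
    At rye: no left child.
    At rye: go right to fig.
      fig is a leaf — visit fig.
    Visit rye.
  At lime: go right to plum.
    plum is a leaf — visit plum.
  Visit lime.
Visit iris.
Full post-order sequence: bay, cedar, lily, mint, moss, rose, yew, hop, elm, fig, rye, plum, lime, iris.

12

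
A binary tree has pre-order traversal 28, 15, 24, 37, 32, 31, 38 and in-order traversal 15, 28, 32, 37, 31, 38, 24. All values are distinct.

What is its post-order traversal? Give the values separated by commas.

The first element of pre-order is the root; it splits in-order into left and right subtrees.
Root 28: left subtree has 1 node {15}, right has 5 {32, 37, 31, 38, 24}.
  Root 24: left subtree has 4 nodes {32, 37, 31, 38}, right has 0 { }.
    Root 37: left subtree has 1 node {32}, right has 2 {31, 38}.
      Root 31: left subtree has 0 nodes { }, right has 1 {38}.

15, 32, 38, 31, 37, 24, 28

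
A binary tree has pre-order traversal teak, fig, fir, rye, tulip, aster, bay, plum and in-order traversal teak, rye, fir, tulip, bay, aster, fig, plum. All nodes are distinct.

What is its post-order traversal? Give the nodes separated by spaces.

The first element of pre-order is the root; it splits in-order into left and right subtrees.
Root teak: left subtree has 0 nodes { }, right has 7 {rye, fir, tulip, bay, aster, fig, plum}.
  Root fig: left subtree has 5 nodes {rye, fir, tulip, bay, aster}, right has 1 {plum}.
    Root fir: left subtree has 1 node {rye}, right has 3 {tulip, bay, aster}.
      Root tulip: left subtree has 0 nodes { }, right has 2 {bay, aster}.
        Root aster: left subtree has 1 node {bay}, right has 0 { }.

rye bay aster tulip fir plum fig teak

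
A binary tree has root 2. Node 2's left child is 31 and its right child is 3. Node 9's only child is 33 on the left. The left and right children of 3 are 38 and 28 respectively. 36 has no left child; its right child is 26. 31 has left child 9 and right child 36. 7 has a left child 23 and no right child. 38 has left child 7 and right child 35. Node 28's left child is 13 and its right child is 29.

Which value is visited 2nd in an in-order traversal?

9

In-order visits the left subtree, then the node, then the right subtree.
At 2: go left to 31.
  At 31: go left to 9.
    At 9: go left to 33.
      33 is a leaf — visit 33.
    Visit 9.
    At 9: no right child.
  Visit 31.
  At 31: go right to 36.
    At 36: no left child.
    Visit 36.
    At 36: go right to 26.
      26 is a leaf — visit 26.
Visit 2.
At 2: go right to 3.
  At 3: go left to 38.
    At 38: go left to 7.
      At 7: go left to 23.
        23 is a leaf — visit 23.
      Visit 7.
      At 7: no right child.
    Visit 38.
    At 38: go right to 35.
      35 is a leaf — visit 35.
  Visit 3.
  At 3: go right to 28.
    At 28: go left to 13.
      13 is a leaf — visit 13.
    Visit 28.
    At 28: go right to 29.
      29 is a leaf — visit 29.
Full in-order sequence: 33, 9, 31, 36, 26, 2, 23, 7, 38, 35, 3, 13, 28, 29.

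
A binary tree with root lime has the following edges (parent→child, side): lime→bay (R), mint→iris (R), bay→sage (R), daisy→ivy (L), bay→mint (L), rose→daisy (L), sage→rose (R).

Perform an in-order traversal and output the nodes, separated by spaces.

lime mint iris bay sage ivy daisy rose

In-order visits the left subtree, then the node, then the right subtree.
At lime: no left child.
Visit lime.
At lime: go right to bay.
  At bay: go left to mint.
    At mint: no left child.
    Visit mint.
    At mint: go right to iris.
      iris is a leaf — visit iris.
  Visit bay.
  At bay: go right to sage.
    At sage: no left child.
    Visit sage.
    At sage: go right to rose.
      At rose: go left to daisy.
        At daisy: go left to ivy.
          ivy is a leaf — visit ivy.
        Visit daisy.
        At daisy: no right child.
      Visit rose.
      At rose: no right child.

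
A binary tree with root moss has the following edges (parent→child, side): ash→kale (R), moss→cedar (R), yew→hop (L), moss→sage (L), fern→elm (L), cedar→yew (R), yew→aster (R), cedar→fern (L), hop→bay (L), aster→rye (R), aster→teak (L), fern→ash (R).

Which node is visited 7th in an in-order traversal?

In-order visits the left subtree, then the node, then the right subtree.
At moss: go left to sage.
  sage is a leaf — visit sage.
Visit moss.
At moss: go right to cedar.
  At cedar: go left to fern.
    At fern: go left to elm.
      elm is a leaf — visit elm.
    Visit fern.
    At fern: go right to ash.
      At ash: no left child.
      Visit ash.
      At ash: go right to kale.
        kale is a leaf — visit kale.
  Visit cedar.
  At cedar: go right to yew.
    At yew: go left to hop.
      At hop: go left to bay.
        bay is a leaf — visit bay.
      Visit hop.
      At hop: no right child.
    Visit yew.
    At yew: go right to aster.
      At aster: go left to teak.
        teak is a leaf — visit teak.
      Visit aster.
      At aster: go right to rye.
        rye is a leaf — visit rye.
Full in-order sequence: sage, moss, elm, fern, ash, kale, cedar, bay, hop, yew, teak, aster, rye.

cedar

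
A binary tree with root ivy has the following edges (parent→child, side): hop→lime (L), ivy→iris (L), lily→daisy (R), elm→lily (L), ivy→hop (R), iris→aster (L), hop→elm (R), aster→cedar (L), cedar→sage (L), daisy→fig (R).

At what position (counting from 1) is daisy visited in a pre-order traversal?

10

Pre-order visits the node, then its left subtree, then its right subtree.
Visit ivy.
At ivy: go left to iris.
  Visit iris.
  At iris: go left to aster.
    Visit aster.
    At aster: go left to cedar.
      Visit cedar.
      At cedar: go left to sage.
        sage is a leaf — visit sage.
      At cedar: no right child.
    At aster: no right child.
  At iris: no right child.
At ivy: go right to hop.
  Visit hop.
  At hop: go left to lime.
    lime is a leaf — visit lime.
  At hop: go right to elm.
    Visit elm.
    At elm: go left to lily.
      Visit lily.
      At lily: no left child.
      At lily: go right to daisy.
        Visit daisy.
        At daisy: no left child.
        At daisy: go right to fig.
          fig is a leaf — visit fig.
    At elm: no right child.
Full pre-order sequence: ivy, iris, aster, cedar, sage, hop, lime, elm, lily, daisy, fig.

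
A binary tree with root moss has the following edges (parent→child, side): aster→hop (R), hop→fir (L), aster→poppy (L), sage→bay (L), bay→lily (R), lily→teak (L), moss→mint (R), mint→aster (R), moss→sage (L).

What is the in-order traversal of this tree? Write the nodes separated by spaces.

bay teak lily sage moss mint poppy aster fir hop

In-order visits the left subtree, then the node, then the right subtree.
At moss: go left to sage.
  At sage: go left to bay.
    At bay: no left child.
    Visit bay.
    At bay: go right to lily.
      At lily: go left to teak.
        teak is a leaf — visit teak.
      Visit lily.
      At lily: no right child.
  Visit sage.
  At sage: no right child.
Visit moss.
At moss: go right to mint.
  At mint: no left child.
  Visit mint.
  At mint: go right to aster.
    At aster: go left to poppy.
      poppy is a leaf — visit poppy.
    Visit aster.
    At aster: go right to hop.
      At hop: go left to fir.
        fir is a leaf — visit fir.
      Visit hop.
      At hop: no right child.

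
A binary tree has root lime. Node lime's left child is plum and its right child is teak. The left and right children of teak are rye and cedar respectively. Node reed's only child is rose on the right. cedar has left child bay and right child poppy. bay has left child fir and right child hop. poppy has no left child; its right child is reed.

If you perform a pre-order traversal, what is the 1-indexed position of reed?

10

Pre-order visits the node, then its left subtree, then its right subtree.
Visit lime.
At lime: go left to plum.
  plum is a leaf — visit plum.
At lime: go right to teak.
  Visit teak.
  At teak: go left to rye.
    rye is a leaf — visit rye.
  At teak: go right to cedar.
    Visit cedar.
    At cedar: go left to bay.
      Visit bay.
      At bay: go left to fir.
        fir is a leaf — visit fir.
      At bay: go right to hop.
        hop is a leaf — visit hop.
    At cedar: go right to poppy.
      Visit poppy.
      At poppy: no left child.
      At poppy: go right to reed.
        Visit reed.
        At reed: no left child.
        At reed: go right to rose.
          rose is a leaf — visit rose.
Full pre-order sequence: lime, plum, teak, rye, cedar, bay, fir, hop, poppy, reed, rose.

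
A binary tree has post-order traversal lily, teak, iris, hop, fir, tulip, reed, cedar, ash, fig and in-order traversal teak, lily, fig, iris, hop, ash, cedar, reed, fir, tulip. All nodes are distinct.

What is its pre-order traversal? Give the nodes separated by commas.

fig, teak, lily, ash, hop, iris, cedar, reed, tulip, fir

The last element of post-order is the root; it splits in-order into left and right subtrees.
Root fig: left subtree has 2 nodes {teak, lily}, right has 7 {iris, hop, ash, cedar, reed, fir, tulip}.
  Root teak: left subtree has 0 nodes { }, right has 1 {lily}.
  Root ash: left subtree has 2 nodes {iris, hop}, right has 4 {cedar, reed, fir, tulip}.
    Root hop: left subtree has 1 node {iris}, right has 0 { }.
    Root cedar: left subtree has 0 nodes { }, right has 3 {reed, fir, tulip}.
      Root reed: left subtree has 0 nodes { }, right has 2 {fir, tulip}.
        Root tulip: left subtree has 1 node {fir}, right has 0 { }.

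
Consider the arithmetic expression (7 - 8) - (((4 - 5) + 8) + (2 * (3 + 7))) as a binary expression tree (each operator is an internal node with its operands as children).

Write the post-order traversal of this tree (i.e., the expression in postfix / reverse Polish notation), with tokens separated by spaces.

Post-order on an expression tree gives postfix notation: for each operator, emit left operand, right operand, then the operator.

7 8 - 4 5 - 8 + 2 3 7 + * + -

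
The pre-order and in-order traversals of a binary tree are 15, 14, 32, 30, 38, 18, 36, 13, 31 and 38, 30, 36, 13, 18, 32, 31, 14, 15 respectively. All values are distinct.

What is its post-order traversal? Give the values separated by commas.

The first element of pre-order is the root; it splits in-order into left and right subtrees.
Root 15: left subtree has 8 nodes {38, 30, 36, 13, 18, 32, 31, 14}, right has 0 { }.
  Root 14: left subtree has 7 nodes {38, 30, 36, 13, 18, 32, 31}, right has 0 { }.
    Root 32: left subtree has 5 nodes {38, 30, 36, 13, 18}, right has 1 {31}.
      Root 30: left subtree has 1 node {38}, right has 3 {36, 13, 18}.
        Root 18: left subtree has 2 nodes {36, 13}, right has 0 { }.
          Root 36: left subtree has 0 nodes { }, right has 1 {13}.

38, 13, 36, 18, 30, 31, 32, 14, 15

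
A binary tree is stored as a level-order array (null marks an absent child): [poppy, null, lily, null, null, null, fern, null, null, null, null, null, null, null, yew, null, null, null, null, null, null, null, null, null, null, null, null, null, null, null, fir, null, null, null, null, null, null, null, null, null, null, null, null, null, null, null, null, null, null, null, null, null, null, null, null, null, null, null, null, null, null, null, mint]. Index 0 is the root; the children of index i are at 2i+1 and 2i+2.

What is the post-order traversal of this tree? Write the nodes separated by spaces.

mint fir yew fern lily poppy

Post-order visits the left subtree, then the right subtree, then the node.
At poppy: no left child.
At poppy: go right to lily.
  At lily: no left child.
  At lily: go right to fern.
    At fern: no left child.
    At fern: go right to yew.
      At yew: no left child.
      At yew: go right to fir.
        At fir: no left child.
        At fir: go right to mint.
          mint is a leaf — visit mint.
        Visit fir.
      Visit yew.
    Visit fern.
  Visit lily.
Visit poppy.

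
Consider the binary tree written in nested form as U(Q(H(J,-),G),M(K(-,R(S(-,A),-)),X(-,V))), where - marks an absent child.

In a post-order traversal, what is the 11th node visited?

Post-order visits the left subtree, then the right subtree, then the node.
At U: go left to Q.
  At Q: go left to H.
    At H: go left to J.
      J is a leaf — visit J.
    At H: no right child.
    Visit H.
  At Q: go right to G.
    G is a leaf — visit G.
  Visit Q.
At U: go right to M.
  At M: go left to K.
    At K: no left child.
    At K: go right to R.
      At R: go left to S.
        At S: no left child.
        At S: go right to A.
          A is a leaf — visit A.
        Visit S.
      At R: no right child.
      Visit R.
    Visit K.
  At M: go right to X.
    At X: no left child.
    At X: go right to V.
      V is a leaf — visit V.
    Visit X.
  Visit M.
Visit U.
Full post-order sequence: J, H, G, Q, A, S, R, K, V, X, M, U.

M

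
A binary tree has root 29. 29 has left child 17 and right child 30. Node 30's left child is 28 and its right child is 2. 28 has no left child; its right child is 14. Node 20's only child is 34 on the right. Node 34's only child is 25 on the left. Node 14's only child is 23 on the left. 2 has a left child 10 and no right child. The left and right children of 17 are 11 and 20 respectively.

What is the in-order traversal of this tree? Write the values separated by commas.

11, 17, 20, 25, 34, 29, 28, 23, 14, 30, 10, 2

In-order visits the left subtree, then the node, then the right subtree.
At 29: go left to 17.
  At 17: go left to 11.
    11 is a leaf — visit 11.
  Visit 17.
  At 17: go right to 20.
    At 20: no left child.
    Visit 20.
    At 20: go right to 34.
      At 34: go left to 25.
        25 is a leaf — visit 25.
      Visit 34.
      At 34: no right child.
Visit 29.
At 29: go right to 30.
  At 30: go left to 28.
    At 28: no left child.
    Visit 28.
    At 28: go right to 14.
      At 14: go left to 23.
        23 is a leaf — visit 23.
      Visit 14.
      At 14: no right child.
  Visit 30.
  At 30: go right to 2.
    At 2: go left to 10.
      10 is a leaf — visit 10.
    Visit 2.
    At 2: no right child.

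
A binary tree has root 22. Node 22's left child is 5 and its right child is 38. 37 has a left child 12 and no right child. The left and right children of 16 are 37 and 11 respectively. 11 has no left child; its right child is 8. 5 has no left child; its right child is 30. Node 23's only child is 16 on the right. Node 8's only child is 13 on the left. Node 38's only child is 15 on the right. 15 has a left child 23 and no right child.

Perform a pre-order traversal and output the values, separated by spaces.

22 5 30 38 15 23 16 37 12 11 8 13

Pre-order visits the node, then its left subtree, then its right subtree.
Visit 22.
At 22: go left to 5.
  Visit 5.
  At 5: no left child.
  At 5: go right to 30.
    30 is a leaf — visit 30.
At 22: go right to 38.
  Visit 38.
  At 38: no left child.
  At 38: go right to 15.
    Visit 15.
    At 15: go left to 23.
      Visit 23.
      At 23: no left child.
      At 23: go right to 16.
        Visit 16.
        At 16: go left to 37.
          Visit 37.
          At 37: go left to 12.
            12 is a leaf — visit 12.
          At 37: no right child.
        At 16: go right to 11.
          Visit 11.
          At 11: no left child.
          At 11: go right to 8.
            Visit 8.
            At 8: go left to 13.
              13 is a leaf — visit 13.
            At 8: no right child.
    At 15: no right child.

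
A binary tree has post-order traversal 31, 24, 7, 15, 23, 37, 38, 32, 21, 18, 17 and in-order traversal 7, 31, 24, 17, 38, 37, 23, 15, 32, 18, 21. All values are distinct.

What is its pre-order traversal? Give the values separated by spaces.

17 7 24 31 18 32 38 37 23 15 21

The last element of post-order is the root; it splits in-order into left and right subtrees.
Root 17: left subtree has 3 nodes {7, 31, 24}, right has 7 {38, 37, 23, 15, 32, 18, 21}.
  Root 7: left subtree has 0 nodes { }, right has 2 {31, 24}.
    Root 24: left subtree has 1 node {31}, right has 0 { }.
  Root 18: left subtree has 5 nodes {38, 37, 23, 15, 32}, right has 1 {21}.
    Root 32: left subtree has 4 nodes {38, 37, 23, 15}, right has 0 { }.
      Root 38: left subtree has 0 nodes { }, right has 3 {37, 23, 15}.
        Root 37: left subtree has 0 nodes { }, right has 2 {23, 15}.
          Root 23: left subtree has 0 nodes { }, right has 1 {15}.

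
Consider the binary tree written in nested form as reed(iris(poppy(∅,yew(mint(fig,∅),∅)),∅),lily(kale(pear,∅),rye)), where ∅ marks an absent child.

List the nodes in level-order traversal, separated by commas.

Level-order visits nodes level by level from the root, left to right within each level.
Level 0: reed
Level 1: iris, lily
Level 2: poppy, kale, rye
Level 3: yew, pear
Level 4: mint
Level 5: fig

reed, iris, lily, poppy, kale, rye, yew, pear, mint, fig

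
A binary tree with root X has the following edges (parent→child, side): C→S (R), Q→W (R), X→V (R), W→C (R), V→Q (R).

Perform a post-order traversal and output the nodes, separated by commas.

S, C, W, Q, V, X

Post-order visits the left subtree, then the right subtree, then the node.
At X: no left child.
At X: go right to V.
  At V: no left child.
  At V: go right to Q.
    At Q: no left child.
    At Q: go right to W.
      At W: no left child.
      At W: go right to C.
        At C: no left child.
        At C: go right to S.
          S is a leaf — visit S.
        Visit C.
      Visit W.
    Visit Q.
  Visit V.
Visit X.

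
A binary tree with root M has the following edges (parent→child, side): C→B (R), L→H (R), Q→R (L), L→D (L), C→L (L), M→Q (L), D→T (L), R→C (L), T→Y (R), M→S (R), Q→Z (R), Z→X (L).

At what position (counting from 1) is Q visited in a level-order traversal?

Level-order visits nodes level by level from the root, left to right within each level.
Level 0: M
Level 1: Q, S
Level 2: R, Z
Level 3: C, X
Level 4: L, B
Level 5: D, H
Level 6: T
Level 7: Y
Full level-order sequence: M, Q, S, R, Z, C, X, L, B, D, H, T, Y.

2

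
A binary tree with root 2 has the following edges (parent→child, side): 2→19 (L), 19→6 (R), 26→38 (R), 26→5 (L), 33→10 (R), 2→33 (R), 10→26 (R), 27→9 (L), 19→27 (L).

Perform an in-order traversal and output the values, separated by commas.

In-order visits the left subtree, then the node, then the right subtree.
At 2: go left to 19.
  At 19: go left to 27.
    At 27: go left to 9.
      9 is a leaf — visit 9.
    Visit 27.
    At 27: no right child.
  Visit 19.
  At 19: go right to 6.
    6 is a leaf — visit 6.
Visit 2.
At 2: go right to 33.
  At 33: no left child.
  Visit 33.
  At 33: go right to 10.
    At 10: no left child.
    Visit 10.
    At 10: go right to 26.
      At 26: go left to 5.
        5 is a leaf — visit 5.
      Visit 26.
      At 26: go right to 38.
        38 is a leaf — visit 38.

9, 27, 19, 6, 2, 33, 10, 5, 26, 38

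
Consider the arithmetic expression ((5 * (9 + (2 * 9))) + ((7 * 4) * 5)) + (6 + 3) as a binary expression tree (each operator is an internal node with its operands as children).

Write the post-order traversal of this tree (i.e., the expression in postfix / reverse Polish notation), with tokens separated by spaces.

5 9 2 9 * + * 7 4 * 5 * + 6 3 + +

Post-order on an expression tree gives postfix notation: for each operator, emit left operand, right operand, then the operator.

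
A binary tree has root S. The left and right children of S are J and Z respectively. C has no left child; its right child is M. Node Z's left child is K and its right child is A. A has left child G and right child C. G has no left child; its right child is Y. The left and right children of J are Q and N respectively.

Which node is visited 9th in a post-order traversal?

Post-order visits the left subtree, then the right subtree, then the node.
At S: go left to J.
  At J: go left to Q.
    Q is a leaf — visit Q.
  At J: go right to N.
    N is a leaf — visit N.
  Visit J.
At S: go right to Z.
  At Z: go left to K.
    K is a leaf — visit K.
  At Z: go right to A.
    At A: go left to G.
      At G: no left child.
      At G: go right to Y.
        Y is a leaf — visit Y.
      Visit G.
    At A: go right to C.
      At C: no left child.
      At C: go right to M.
        M is a leaf — visit M.
      Visit C.
    Visit A.
  Visit Z.
Visit S.
Full post-order sequence: Q, N, J, K, Y, G, M, C, A, Z, S.

A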